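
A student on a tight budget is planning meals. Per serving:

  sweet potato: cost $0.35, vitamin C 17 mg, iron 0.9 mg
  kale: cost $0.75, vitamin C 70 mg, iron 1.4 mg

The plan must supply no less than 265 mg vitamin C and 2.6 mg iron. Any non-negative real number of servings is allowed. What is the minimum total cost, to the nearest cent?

The cheapest plan sits at a corner of the feasible region — with two constraints it uses at most two foods.
sweet potato only: max(265/17, 2.6/0.9) = 15.59 servings → $5.46.
kale only: max(265/70, 2.6/1.4) = 3.786 servings → $2.84.
sweet potato + kale with both targets exact would need a negative amount; discard.
The minimum over all feasible corners is $2.84.

$2.84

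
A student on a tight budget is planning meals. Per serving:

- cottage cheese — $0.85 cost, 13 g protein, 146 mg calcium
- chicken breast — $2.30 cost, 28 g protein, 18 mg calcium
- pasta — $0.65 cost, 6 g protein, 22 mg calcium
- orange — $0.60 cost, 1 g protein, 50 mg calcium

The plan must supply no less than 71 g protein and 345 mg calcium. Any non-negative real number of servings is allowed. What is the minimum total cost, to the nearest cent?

An LP optimum is at a vertex; with two nutrient constraints at most two foods are used. Check each candidate.
cottage cheese only: max(71/13, 345/146) = 5.462 servings → $4.64.
chicken breast only: max(71/28, 345/18) = 19.17 servings → $44.08.
pasta only: max(71/6, 345/22) = 15.68 servings → $10.19.
orange only: max(71/1, 345/50) = 71 servings → $42.60.
cottage cheese + chicken breast with both tight: 2.175 servings and 1.526 servings → $5.36.
cottage cheese + pasta with both tight: 0.861 servings and 9.968 servings → $7.21.
cottage cheese + orange: the both-tight solution has a negative serving — not a feasible corner.
chicken breast + pasta with both targets exact would need a negative amount; discard.
chicken breast + orange with both tight: 2.319 servings and 6.065 servings → $8.97.
pasta + orange with both tight: 11.53 servings and 1.827 servings → $8.59.
Cheapest feasible corner: $4.64.

$4.64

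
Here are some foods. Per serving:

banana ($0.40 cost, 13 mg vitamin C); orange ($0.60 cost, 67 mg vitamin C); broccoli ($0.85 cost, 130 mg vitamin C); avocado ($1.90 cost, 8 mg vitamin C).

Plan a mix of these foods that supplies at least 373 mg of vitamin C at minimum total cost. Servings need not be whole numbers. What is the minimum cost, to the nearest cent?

Cost per mg of vitamin C: broccoli $0.0065, orange $0.0090, banana $0.0308, avocado $0.2375.
With no serving limits, use only broccoli: 373 mg / 130 mg = 2.869 servings × $0.85 = $2.44.

$2.44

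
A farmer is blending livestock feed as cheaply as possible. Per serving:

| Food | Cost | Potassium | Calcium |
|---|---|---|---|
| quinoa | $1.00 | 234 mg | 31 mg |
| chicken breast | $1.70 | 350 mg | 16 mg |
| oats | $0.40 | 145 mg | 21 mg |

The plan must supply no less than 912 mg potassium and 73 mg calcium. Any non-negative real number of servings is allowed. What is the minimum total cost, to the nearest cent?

$2.52

Check every corner: each single food scaled to meet both minima, and each pair solved so both constraints bind.
quinoa only: max(912/234, 73/31) = 3.897 servings → $3.90.
chicken breast only: max(912/350, 73/16) = 4.562 servings → $7.76.
oats only: max(912/145, 73/21) = 6.29 servings → $2.52.
quinoa + chicken breast with both tight: 1.542 servings and 1.575 servings → $4.22.
quinoa + oats: the both-tight solution has a negative serving — not a feasible corner.
chicken breast + oats with both tight: 1.703 servings and 2.179 servings → $3.77.
Cheapest feasible corner: $2.52.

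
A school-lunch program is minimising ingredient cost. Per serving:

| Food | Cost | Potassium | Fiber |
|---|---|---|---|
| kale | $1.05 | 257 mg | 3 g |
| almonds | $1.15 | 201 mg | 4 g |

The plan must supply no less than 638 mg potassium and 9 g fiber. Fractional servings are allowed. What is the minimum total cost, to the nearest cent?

kale only: max(638/257, 9/3) = 3 servings → $3.15.
almonds only: max(638/201, 9/4) = 3.174 servings → $3.65.
kale + almonds with both tight: 1.748 servings and 0.9388 servings → $2.92.
So the least-cost plan costs $2.92.

$2.92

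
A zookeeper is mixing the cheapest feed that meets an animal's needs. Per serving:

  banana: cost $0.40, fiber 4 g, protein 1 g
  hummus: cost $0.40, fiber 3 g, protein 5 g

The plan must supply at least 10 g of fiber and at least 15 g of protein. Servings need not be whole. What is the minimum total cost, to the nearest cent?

$1.29

An LP optimum is at a vertex; with two nutrient constraints at most two foods are used. Check each candidate.
banana only: max(10/4, 15/1) = 15 servings → $6.00.
hummus only: max(10/3, 15/5) = 3.333 servings → $1.33.
banana + hummus with both tight: 0.2941 servings and 2.941 servings → $1.29.
The minimum over all feasible corners is $1.29.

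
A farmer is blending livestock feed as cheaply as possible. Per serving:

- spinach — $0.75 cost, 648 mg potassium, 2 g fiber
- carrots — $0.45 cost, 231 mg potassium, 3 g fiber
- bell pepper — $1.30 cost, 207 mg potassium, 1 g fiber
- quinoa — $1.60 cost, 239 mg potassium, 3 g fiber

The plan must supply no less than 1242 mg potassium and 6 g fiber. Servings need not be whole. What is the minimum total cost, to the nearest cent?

This is a tiny linear program; its minimum lies at a vertex of the feasible set. List the vertices and price them.
spinach only: max(1242/648, 6/2) = 3 servings → $2.25.
carrots only: max(1242/231, 6/3) = 5.377 servings → $2.42.
bell pepper only: max(1242/207, 6/1) = 6 servings → $7.80.
quinoa only: max(1242/239, 6/3) = 5.197 servings → $8.31.
spinach + carrots with both tight: 1.579 servings and 0.9474 servings → $1.61.
spinach + bell pepper with both tight: 0 servings and 6 servings → $7.80.
spinach + quinoa with both tight: 1.563 servings and 0.9577 servings → $2.70.
carrots + bell pepper with both tight: 0 servings and 6 servings → $7.80.
carrots + quinoa: the both-tight solution has a negative serving — not a feasible corner.
bell pepper + quinoa with both tight: 6 servings and 0 servings → $7.80.
The minimum over all feasible corners is $1.61.

$1.61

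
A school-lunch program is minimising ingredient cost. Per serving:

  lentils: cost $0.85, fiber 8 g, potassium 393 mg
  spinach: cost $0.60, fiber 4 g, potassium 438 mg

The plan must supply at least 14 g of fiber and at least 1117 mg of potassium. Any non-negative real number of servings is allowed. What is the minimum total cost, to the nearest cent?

lentils only: max(14/8, 1117/393) = 2.842 servings → $2.42.
spinach only: max(14/4, 1117/438) = 3.5 servings → $2.10.
lentils + spinach with both tight: 0.8613 servings and 1.777 servings → $1.80.
So the least-cost plan costs $1.80.

$1.80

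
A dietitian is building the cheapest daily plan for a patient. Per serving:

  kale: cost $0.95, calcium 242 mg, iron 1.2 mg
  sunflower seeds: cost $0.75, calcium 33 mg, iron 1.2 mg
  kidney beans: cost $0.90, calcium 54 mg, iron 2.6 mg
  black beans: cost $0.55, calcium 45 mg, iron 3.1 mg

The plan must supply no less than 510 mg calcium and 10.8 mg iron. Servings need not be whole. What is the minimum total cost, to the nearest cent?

$3.08

Minimising a linear cost over {calcium ≥ 510, iron ≥ 10.8, servings ≥ 0} — the optimum is at a vertex, using one or two foods.
kale only: max(510/242, 10.8/1.2) = 9 servings → $8.55.
sunflower seeds only: max(510/33, 10.8/1.2) = 15.45 servings → $11.59.
kidney beans only: max(510/54, 10.8/2.6) = 9.444 servings → $8.50.
black beans only: max(510/45, 10.8/3.1) = 11.33 servings → $6.23.
kale + sunflower seeds with both tight: 1.019 servings and 7.981 servings → $6.95.
kale + kidney beans with both tight: 1.316 servings and 3.546 servings → $4.44.
kale + black beans with both tight: 1.573 servings and 2.875 servings → $3.08.
sunflower seeds + kidney beans: intersection lies outside the first quadrant.
sunflower seeds + black beans with both targets exact would need a negative amount; discard.
kidney beans + black beans: the both-tight solution has a negative serving — not a feasible corner.
The minimum over all feasible corners is $3.08.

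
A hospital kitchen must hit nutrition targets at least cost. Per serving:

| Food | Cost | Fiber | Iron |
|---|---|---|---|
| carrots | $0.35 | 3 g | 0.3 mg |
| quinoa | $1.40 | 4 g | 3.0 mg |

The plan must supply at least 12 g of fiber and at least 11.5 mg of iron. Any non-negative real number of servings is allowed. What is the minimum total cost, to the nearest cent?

$5.37

carrots only: max(12/3, 11.5/0.3) = 38.33 servings → $13.42.
quinoa only: max(12/4, 11.5/3.0) = 3.833 servings → $5.37.
carrots + quinoa with both targets exact would need a negative amount; discard.
So the least-cost plan costs $5.37.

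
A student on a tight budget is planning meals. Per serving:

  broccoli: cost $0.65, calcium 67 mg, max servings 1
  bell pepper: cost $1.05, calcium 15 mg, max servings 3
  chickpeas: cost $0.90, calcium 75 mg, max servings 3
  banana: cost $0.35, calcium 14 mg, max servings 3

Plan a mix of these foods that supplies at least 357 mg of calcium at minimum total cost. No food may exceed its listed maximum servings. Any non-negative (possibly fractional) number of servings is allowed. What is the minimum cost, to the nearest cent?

$6.01

Cost per mg of calcium: broccoli $0.0097, chickpeas $0.0120, banana $0.0250, bell pepper $0.0700.
Take 1 serving of broccoli: +67.0 mg calcium for $0.65 (total $0.65, still need 290.0 mg).
Take 3 servings of chickpeas: +225.0 mg calcium for $2.70 (total $3.35, still need 65.0 mg).
Take 3 servings of banana: +42.0 mg calcium for $1.05 (total $4.40, still need 23.0 mg).
Take 1.533 servings of bell pepper: +23.0 mg calcium for $1.61 (total $6.01, still need 0.0 mg).
Greedy by cheapest-per-mg is optimal for a single linear constraint, so the minimum cost is $6.01.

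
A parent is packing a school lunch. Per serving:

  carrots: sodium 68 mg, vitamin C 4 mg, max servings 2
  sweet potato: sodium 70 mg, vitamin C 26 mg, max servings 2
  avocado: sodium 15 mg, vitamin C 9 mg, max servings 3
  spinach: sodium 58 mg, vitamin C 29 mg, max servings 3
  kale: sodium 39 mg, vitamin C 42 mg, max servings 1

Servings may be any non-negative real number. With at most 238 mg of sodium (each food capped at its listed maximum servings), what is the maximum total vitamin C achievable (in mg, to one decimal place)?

146.0 mg

Vitamin C per mg sodium: kale 1.077, avocado 0.6, spinach 0.5, sweet potato 0.3714, carrots 0.05882.
Take 1 serving of kale: uses 39 mg sodium, +42.0 mg vitamin C (running total 42.0 mg).
Take 3 servings of avocado: uses 45 mg sodium, +27.0 mg vitamin C (running total 69.0 mg).
Take 2.655 servings of spinach: uses 154 mg sodium, +77.0 mg vitamin C (running total 146.0 mg).
Greedy by best ratio exhausts the sodium allowance optimally: 146.0 mg.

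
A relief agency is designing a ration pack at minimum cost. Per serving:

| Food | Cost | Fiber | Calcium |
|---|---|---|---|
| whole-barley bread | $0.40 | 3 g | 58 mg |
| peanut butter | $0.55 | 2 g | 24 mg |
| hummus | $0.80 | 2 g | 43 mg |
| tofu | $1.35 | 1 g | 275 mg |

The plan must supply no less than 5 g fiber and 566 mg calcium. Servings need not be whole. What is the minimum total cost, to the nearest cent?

A basic optimal solution has at most two foods positive. Try each food alone and each pair with both targets met exactly.
whole-barley bread only: max(5/3, 566/58) = 9.759 servings → $3.90.
peanut butter only: max(5/2, 566/24) = 23.58 servings → $12.97.
hummus only: max(5/2, 566/43) = 13.16 servings → $10.53.
tofu only: max(5/1, 566/275) = 5 servings → $6.75.
whole-barley bread + peanut butter: intersection lies outside the first quadrant.
whole-barley bread + hummus with both targets exact would need a negative amount; discard.
whole-barley bread + tofu with both tight: 1.055 servings and 1.836 servings → $2.90.
peanut butter + hummus: the both-tight solution has a negative serving — not a feasible corner.
peanut butter + tofu with both tight: 1.538 servings and 1.924 servings → $3.44.
hummus + tofu with both tight: 1.596 servings and 1.809 servings → $3.72.
Cheapest feasible corner: $2.90.

$2.90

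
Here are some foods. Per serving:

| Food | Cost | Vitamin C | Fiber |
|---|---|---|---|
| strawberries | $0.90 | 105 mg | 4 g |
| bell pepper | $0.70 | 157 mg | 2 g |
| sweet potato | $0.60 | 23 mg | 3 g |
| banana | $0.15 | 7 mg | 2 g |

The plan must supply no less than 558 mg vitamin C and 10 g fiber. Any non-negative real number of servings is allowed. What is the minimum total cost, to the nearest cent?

The cheapest plan sits at a corner of the feasible region — with two constraints it uses at most two foods.
strawberries only: max(558/105, 10/4) = 5.314 servings → $4.78.
bell pepper only: max(558/157, 10/2) = 5 servings → $3.50.
sweet potato only: max(558/23, 10/3) = 24.26 servings → $14.56.
banana only: max(558/7, 10/2) = 79.71 servings → $11.96.
strawberries + bell pepper with both tight: 1.086 servings and 2.828 servings → $2.96.
strawberries + sweet potato: the both-tight solution has a negative serving — not a feasible corner.
strawberries + banana: the both-tight solution has a negative serving — not a feasible corner.
bell pepper + sweet potato with both tight: 3.398 servings and 1.068 servings → $3.02.
bell pepper + banana with both tight: 3.487 servings and 1.513 servings → $2.67.
sweet potato + banana: the both-tight solution has a negative serving — not a feasible corner.
The minimum over all feasible corners is $2.67.

$2.67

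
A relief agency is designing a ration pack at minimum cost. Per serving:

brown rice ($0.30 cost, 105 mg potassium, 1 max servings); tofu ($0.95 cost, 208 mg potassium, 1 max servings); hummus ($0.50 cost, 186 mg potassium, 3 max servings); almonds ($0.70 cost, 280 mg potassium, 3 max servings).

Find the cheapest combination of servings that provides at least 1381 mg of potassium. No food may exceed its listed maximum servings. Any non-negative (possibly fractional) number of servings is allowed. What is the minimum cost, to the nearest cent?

Cost per mg of potassium: almonds $0.0025, hummus $0.0027, brown rice $0.0029, tofu $0.0046.
Take 3 servings of almonds: +840.0 mg potassium for $2.10 (total $2.10, still need 541.0 mg).
Take 2.909 servings of hummus: +541.0 mg potassium for $1.45 (total $3.55, still need 0.0 mg).
Filling from the cheapest source first is optimal under one linear minimum: $3.55.

$3.55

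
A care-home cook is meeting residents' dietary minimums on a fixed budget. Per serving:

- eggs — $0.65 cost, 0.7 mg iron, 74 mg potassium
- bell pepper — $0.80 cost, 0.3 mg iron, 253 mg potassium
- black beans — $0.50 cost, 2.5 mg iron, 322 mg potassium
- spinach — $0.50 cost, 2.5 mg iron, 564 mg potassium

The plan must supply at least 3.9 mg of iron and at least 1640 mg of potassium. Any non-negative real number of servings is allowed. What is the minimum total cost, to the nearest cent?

$1.45

The cheapest plan sits at a corner of the feasible region — with two constraints it uses at most two foods.
eggs only: max(3.9/0.7, 1640/74) = 22.16 servings → $14.41.
bell pepper only: max(3.9/0.3, 1640/253) = 13 servings → $10.40.
black beans only: max(3.9/2.5, 1640/322) = 5.093 servings → $2.55.
spinach only: max(3.9/2.5, 1640/564) = 2.908 servings → $1.45.
eggs + bell pepper with both tight: 3.194 servings and 5.548 servings → $6.51.
eggs + black beans: the both-tight solution has a negative serving — not a feasible corner.
eggs + spinach with both targets exact would need a negative amount; discard.
bell pepper + black beans with both tight: 5.307 servings and 0.9231 servings → $4.71.
bell pepper + spinach with both tight: 4.102 servings and 1.068 servings → $3.82.
black beans + spinach with both targets exact would need a negative amount; discard.
Cheapest feasible corner: $1.45.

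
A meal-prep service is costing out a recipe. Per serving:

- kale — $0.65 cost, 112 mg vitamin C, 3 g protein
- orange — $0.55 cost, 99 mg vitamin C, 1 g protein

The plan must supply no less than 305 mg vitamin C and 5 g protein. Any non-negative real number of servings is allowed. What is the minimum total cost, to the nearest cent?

$1.72

Minimising a linear cost over {vitamin C ≥ 305, protein ≥ 5, servings ≥ 0} — the optimum is at a vertex, using one or two foods.
kale only: max(305/112, 5/3) = 2.723 servings → $1.77.
orange only: max(305/99, 5/1) = 5 servings → $2.75.
kale + orange with both tight: 1.027 servings and 1.919 servings → $1.72.
So the least-cost plan costs $1.72.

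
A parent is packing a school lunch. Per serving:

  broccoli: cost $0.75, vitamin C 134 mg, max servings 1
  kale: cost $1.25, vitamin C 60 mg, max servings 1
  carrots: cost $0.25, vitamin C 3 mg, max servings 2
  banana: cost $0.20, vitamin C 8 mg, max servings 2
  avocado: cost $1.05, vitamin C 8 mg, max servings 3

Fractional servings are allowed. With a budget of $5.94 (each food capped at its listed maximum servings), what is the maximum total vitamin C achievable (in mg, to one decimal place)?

239.2 mg

Vitamin C per dollar: broccoli 178.7, kale 48, banana 40, carrots 12, avocado 7.619.
Take 1 serving of broccoli: spends $0.75, +134.0 mg vitamin C (running total 134.0 mg).
Take 1 serving of kale: spends $1.25, +60.0 mg vitamin C (running total 194.0 mg).
Take 2 servings of banana: spends $0.40, +16.0 mg vitamin C (running total 210.0 mg).
Take 2 servings of carrots: spends $0.50, +6.0 mg vitamin C (running total 216.0 mg).
Take 2.895 servings of avocado: spends $3.04, +23.2 mg vitamin C (running total 239.2 mg).
Filling greedily by vitamin C-per-dollar is optimal for one linear limit, giving 239.2 mg.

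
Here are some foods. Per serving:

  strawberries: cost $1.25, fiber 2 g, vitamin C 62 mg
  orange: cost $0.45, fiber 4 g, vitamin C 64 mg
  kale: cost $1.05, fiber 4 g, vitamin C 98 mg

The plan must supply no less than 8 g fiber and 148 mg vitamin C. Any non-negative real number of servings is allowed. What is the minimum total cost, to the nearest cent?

strawberries only: max(8/2, 148/62) = 4 servings → $5.00.
orange only: max(8/4, 148/64) = 2.312 servings → $1.04.
kale only: max(8/4, 148/98) = 2 servings → $2.10.
strawberries + orange with both tight: 0.6667 servings and 1.667 servings → $1.58.
strawberries + kale with both targets exact would need a negative amount; discard.
orange + kale with both tight: 1.412 servings and 0.5882 servings → $1.25.
The minimum over all feasible corners is $1.04.

$1.04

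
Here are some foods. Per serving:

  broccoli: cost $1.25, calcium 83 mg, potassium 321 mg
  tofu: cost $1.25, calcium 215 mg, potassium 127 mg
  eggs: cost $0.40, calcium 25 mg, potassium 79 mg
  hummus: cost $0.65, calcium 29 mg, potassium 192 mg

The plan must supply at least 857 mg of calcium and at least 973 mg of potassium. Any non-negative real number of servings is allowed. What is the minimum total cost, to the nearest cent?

For a min-cost LP with two ≥-constraints, a basic feasible solution has at most two positive variables.
broccoli only: max(857/83, 973/321) = 10.33 servings → $12.91.
tofu only: max(857/215, 973/127) = 7.661 servings → $9.58.
eggs only: max(857/25, 973/79) = 34.28 servings → $13.71.
hummus only: max(857/29, 973/192) = 29.55 servings → $19.21.
broccoli + tofu with both tight: 1.716 servings and 3.323 servings → $6.30.
broccoli + eggs: intersection lies outside the first quadrant.
broccoli + hummus with both targets exact would need a negative amount; discard.
tofu + eggs with both tight: 3.141 servings and 7.267 servings → $6.83.
tofu + hummus with both tight: 3.626 servings and 2.669 servings → $6.27.
eggs + hummus: intersection lies outside the first quadrant.
So the least-cost plan costs $6.27.

$6.27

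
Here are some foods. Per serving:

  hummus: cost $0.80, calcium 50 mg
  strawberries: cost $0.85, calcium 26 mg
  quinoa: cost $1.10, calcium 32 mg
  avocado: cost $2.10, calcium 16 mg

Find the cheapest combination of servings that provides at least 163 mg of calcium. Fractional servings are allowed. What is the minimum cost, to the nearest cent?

$2.61

Cost per mg of calcium: hummus $0.0160, strawberries $0.0327, quinoa $0.0344, avocado $0.1313.
With no serving limits, use only hummus: 163 mg / 50 mg = 3.26 servings × $0.80 = $2.61.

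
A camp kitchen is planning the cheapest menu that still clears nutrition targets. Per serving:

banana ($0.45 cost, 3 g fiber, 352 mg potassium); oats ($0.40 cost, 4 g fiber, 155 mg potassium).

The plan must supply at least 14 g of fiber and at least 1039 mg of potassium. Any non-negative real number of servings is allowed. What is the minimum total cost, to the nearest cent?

$1.72

A basic optimal solution has at most two foods positive. Try each food alone and each pair with both targets met exactly.
banana only: max(14/3, 1039/352) = 4.667 servings → $2.10.
oats only: max(14/4, 1039/155) = 6.703 servings → $2.68.
banana + oats with both tight: 2.106 servings and 1.92 servings → $1.72.
The minimum over all feasible corners is $1.72.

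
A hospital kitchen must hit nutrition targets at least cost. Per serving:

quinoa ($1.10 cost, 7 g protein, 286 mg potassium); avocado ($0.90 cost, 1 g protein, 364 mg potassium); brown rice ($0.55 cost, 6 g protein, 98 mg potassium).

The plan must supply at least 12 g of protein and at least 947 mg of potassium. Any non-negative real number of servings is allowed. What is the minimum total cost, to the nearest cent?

$2.85

This is a tiny linear program; its minimum lies at a vertex of the feasible set. List the vertices and price them.
quinoa only: max(12/7, 947/286) = 3.311 servings → $3.64.
avocado only: max(12/1, 947/364) = 12 servings → $10.80.
brown rice only: max(12/6, 947/98) = 9.663 servings → $5.31.
quinoa + avocado with both tight: 1.512 servings and 1.413 servings → $2.94.
quinoa + brown rice with both targets exact would need a negative amount; discard.
avocado + brown rice with both tight: 2.16 servings and 1.64 servings → $2.85.
Cheapest feasible corner: $2.85.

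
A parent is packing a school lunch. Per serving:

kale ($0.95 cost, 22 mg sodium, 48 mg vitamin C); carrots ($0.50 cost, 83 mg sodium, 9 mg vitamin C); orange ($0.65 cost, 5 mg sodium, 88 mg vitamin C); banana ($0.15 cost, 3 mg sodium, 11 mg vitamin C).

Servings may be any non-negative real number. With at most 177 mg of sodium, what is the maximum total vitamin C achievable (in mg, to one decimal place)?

Vitamin C per mg sodium: orange 17.6, banana 3.667, kale 2.182, carrots 0.1084.
With no serving limits, spend the whole sodium allowance on orange: 177 mg / 5 mg × 88 mg = 3115.2 mg.

3115.2 mg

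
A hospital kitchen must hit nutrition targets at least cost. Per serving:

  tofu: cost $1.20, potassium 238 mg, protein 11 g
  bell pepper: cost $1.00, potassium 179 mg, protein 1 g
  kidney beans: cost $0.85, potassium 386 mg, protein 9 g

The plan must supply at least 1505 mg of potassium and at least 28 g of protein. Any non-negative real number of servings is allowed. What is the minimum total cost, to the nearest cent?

With two linear requirements the optimum uses one or two foods; enumerate the corners.
tofu only: max(1505/238, 28/11) = 6.324 servings → $7.59.
bell pepper only: max(1505/179, 28/1) = 28 servings → $28.00.
kidney beans only: max(1505/386, 28/9) = 3.899 servings → $3.31.
tofu + bell pepper with both tight: 2.026 servings and 5.714 servings → $8.15.
tofu + kidney beans: the both-tight solution has a negative serving — not a feasible corner.
bell pepper + kidney beans with both tight: 2.234 servings and 2.863 servings → $4.67.
The minimum over all feasible corners is $3.31.

$3.31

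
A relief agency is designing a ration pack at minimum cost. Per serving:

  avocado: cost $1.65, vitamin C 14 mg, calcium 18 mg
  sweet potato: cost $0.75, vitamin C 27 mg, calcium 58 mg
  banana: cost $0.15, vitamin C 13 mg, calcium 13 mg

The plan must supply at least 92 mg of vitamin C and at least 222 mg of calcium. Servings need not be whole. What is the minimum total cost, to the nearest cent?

$2.56

Minimising a linear cost over {vitamin C ≥ 92, calcium ≥ 222, servings ≥ 0} — the optimum is at a vertex, using one or two foods.
avocado only: max(92/14, 222/18) = 12.33 servings → $20.35.
sweet potato only: max(92/27, 222/58) = 3.828 servings → $2.87.
banana only: max(92/13, 222/13) = 17.08 servings → $2.56.
avocado + sweet potato: intersection lies outside the first quadrant.
avocado + banana with both targets exact would need a negative amount; discard.
sweet potato + banana: intersection lies outside the first quadrant.
So the least-cost plan costs $2.56.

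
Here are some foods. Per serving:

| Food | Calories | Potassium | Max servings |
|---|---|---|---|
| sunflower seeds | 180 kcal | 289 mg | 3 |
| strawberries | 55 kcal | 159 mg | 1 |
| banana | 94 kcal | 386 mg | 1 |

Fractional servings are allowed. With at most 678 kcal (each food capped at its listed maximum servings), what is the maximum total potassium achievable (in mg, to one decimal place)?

Potassium per kcal: banana 4.106, strawberries 2.891, sunflower seeds 1.606.
Take 1 serving of banana: uses 94 kcal, +386.0 mg potassium (running total 386.0 mg).
Take 1 serving of strawberries: uses 55 kcal, +159.0 mg potassium (running total 545.0 mg).
Take 2.939 servings of sunflower seeds: uses 529 kcal, +849.3 mg potassium (running total 1394.3 mg).
Filling greedily by potassium-per-kcal is optimal for one linear limit, giving 1394.3 mg.

1394.3 mg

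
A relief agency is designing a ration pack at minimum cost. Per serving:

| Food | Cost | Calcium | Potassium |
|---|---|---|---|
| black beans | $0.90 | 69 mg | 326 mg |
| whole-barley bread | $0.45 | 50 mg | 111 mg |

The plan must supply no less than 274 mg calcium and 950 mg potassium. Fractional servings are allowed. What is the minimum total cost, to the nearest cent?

Two binding constraints pin down two serving amounts, so the optimal mix uses at most two foods. The candidates are each food alone (scaled to the tighter of calcium/potassium) and each pair with both constraints tight.
black beans only: max(274/69, 950/326) = 3.971 servings → $3.57.
whole-barley bread only: max(274/50, 950/111) = 8.559 servings → $3.85.
black beans + whole-barley bread with both tight: 1.977 servings and 2.751 servings → $3.02.
Cheapest feasible corner: $3.02.

$3.02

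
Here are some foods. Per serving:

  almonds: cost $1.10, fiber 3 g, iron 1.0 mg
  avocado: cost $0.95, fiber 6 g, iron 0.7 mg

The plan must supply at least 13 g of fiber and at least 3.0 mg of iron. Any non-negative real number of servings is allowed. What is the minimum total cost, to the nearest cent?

$3.48

The cheapest plan sits at a corner of the feasible region — with two constraints it uses at most two foods.
almonds only: max(13/3, 3.0/1.0) = 4.333 servings → $4.77.
avocado only: max(13/6, 3.0/0.7) = 4.286 servings → $4.07.
almonds + avocado with both tight: 2.282 servings and 1.026 servings → $3.48.
So the least-cost plan costs $3.48.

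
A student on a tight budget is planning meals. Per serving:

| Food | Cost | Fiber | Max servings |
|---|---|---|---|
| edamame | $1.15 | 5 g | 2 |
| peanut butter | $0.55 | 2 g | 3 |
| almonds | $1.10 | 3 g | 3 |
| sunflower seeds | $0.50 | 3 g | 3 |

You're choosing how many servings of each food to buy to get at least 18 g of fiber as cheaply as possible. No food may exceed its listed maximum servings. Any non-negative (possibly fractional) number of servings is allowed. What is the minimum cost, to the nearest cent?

Cost per g of fiber: sunflower seeds $0.1667, edamame $0.2300, peanut butter $0.2750, almonds $0.3667.
Take 3 servings of sunflower seeds: +9.0 g fiber for $1.50 (total $1.50, still need 9.0 g).
Take 1.8 servings of edamame: +9.0 g fiber for $2.07 (total $3.57, still need 0.0 g).
Greedy by cheapest-per-g is optimal for a single linear constraint, so the minimum cost is $3.57.

$3.57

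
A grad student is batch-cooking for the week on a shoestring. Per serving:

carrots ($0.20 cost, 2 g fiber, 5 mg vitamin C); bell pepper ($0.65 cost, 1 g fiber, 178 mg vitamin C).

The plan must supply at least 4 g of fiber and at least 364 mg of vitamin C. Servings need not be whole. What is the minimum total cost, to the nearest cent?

$1.51

carrots only: max(4/2, 364/5) = 72.8 servings → $14.56.
bell pepper only: max(4/1, 364/178) = 4 servings → $2.60.
carrots + bell pepper with both tight: 0.9915 servings and 2.017 servings → $1.51.
The minimum over all feasible corners is $1.51.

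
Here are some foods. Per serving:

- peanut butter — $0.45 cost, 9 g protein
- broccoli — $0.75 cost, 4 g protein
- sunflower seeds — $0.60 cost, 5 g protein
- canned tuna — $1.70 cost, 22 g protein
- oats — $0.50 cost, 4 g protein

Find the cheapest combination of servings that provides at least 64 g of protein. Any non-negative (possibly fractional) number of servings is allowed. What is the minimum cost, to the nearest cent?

$3.20

Cost per g of protein: peanut butter $0.0500, canned tuna $0.0773, sunflower seeds $0.1200, oats $0.1250, broccoli $0.1875.
With no serving limits, use only peanut butter: 64 g / 9 g = 7.111 servings × $0.45 = $3.20.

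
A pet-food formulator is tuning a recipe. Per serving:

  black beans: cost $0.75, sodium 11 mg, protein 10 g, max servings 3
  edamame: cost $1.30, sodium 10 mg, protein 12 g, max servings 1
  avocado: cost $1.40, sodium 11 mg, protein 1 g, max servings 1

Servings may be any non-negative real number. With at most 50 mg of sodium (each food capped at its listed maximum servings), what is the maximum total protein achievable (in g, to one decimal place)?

42.6 g

Protein per mg sodium: edamame 1.2, black beans 0.9091, avocado 0.09091.
Take 1 serving of edamame: uses 10 mg sodium, +12.0 g protein (running total 12.0 g).
Take 3 servings of black beans: uses 33 mg sodium, +30.0 g protein (running total 42.0 g).
Take 0.6364 servings of avocado: uses 7 mg sodium, +0.6 g protein (running total 42.6 g).
Filling greedily by protein-per-mg sodium is optimal for one linear limit, giving 42.6 g.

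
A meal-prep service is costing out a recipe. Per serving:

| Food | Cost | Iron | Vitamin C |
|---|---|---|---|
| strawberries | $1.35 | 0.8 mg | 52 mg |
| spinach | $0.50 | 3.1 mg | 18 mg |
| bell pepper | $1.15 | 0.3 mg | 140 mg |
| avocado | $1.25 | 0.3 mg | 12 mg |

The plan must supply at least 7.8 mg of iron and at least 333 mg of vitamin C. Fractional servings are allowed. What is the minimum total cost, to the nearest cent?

$3.55

This is a tiny linear program; its minimum lies at a vertex of the feasible set. List the vertices and price them.
strawberries only: max(7.8/0.8, 333/52) = 9.75 servings → $13.16.
spinach only: max(7.8/3.1, 333/18) = 18.5 servings → $9.25.
bell pepper only: max(7.8/0.3, 333/140) = 26 servings → $29.90.
avocado only: max(7.8/0.3, 333/12) = 27.75 servings → $34.69.
strawberries + spinach with both tight: 6.076 servings and 0.9482 servings → $8.68.
strawberries + bell pepper: the both-tight solution has a negative serving — not a feasible corner.
strawberries + avocado with both tight: 1.05 servings and 23.2 servings → $30.42.
spinach + bell pepper with both tight: 2.315 servings and 2.081 servings → $3.55.
spinach + avocado: the both-tight solution has a negative serving — not a feasible corner.
bell pepper + avocado with both tight: 0.1641 servings and 25.84 servings → $32.48.
The minimum over all feasible corners is $3.55.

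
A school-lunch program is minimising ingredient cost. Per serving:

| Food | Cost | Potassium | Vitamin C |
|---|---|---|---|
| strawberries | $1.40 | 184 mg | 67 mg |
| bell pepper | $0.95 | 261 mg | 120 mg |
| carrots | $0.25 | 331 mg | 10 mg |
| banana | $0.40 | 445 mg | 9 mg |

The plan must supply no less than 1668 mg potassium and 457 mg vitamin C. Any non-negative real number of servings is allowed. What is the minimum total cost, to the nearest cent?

$3.99

Two binding constraints pin down two serving amounts, so the optimal mix uses at most two foods. The candidates are each food alone (scaled to the tighter of potassium/vitamin C) and each pair with both constraints tight.
strawberries only: max(1668/184, 457/67) = 9.065 servings → $12.69.
bell pepper only: max(1668/261, 457/120) = 6.391 servings → $6.07.
carrots only: max(1668/331, 457/10) = 45.7 servings → $11.43.
banana only: max(1668/445, 457/9) = 50.78 servings → $20.31.
strawberries + bell pepper with both targets exact would need a negative amount; discard.
strawberries + carrots with both tight: 6.618 servings and 1.36 servings → $9.61.
strawberries + banana with both tight: 6.689 servings and 0.9826 servings → $9.76.
bell pepper + carrots with both tight: 3.627 servings and 2.18 servings → $3.99.
bell pepper + banana with both tight: 3.69 servings and 1.584 servings → $4.14.
carrots + banana: the both-tight solution has a negative serving — not a feasible corner.
The minimum over all feasible corners is $3.99.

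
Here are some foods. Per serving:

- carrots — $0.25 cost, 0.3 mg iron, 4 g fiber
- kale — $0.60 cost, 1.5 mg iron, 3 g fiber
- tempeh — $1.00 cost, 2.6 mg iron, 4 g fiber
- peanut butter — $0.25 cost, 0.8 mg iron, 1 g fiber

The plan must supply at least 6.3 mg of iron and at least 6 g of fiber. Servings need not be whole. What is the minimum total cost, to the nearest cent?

$1.97

Minimising a linear cost over {iron ≥ 6.3, fiber ≥ 6, servings ≥ 0} — the optimum is at a vertex, using one or two foods.
carrots only: max(6.3/0.3, 6/4) = 21 servings → $5.25.
kale only: max(6.3/1.5, 6/3) = 4.2 servings → $2.52.
tempeh only: max(6.3/2.6, 6/4) = 2.423 servings → $2.42.
peanut butter only: max(6.3/0.8, 6/1) = 7.875 servings → $1.97.
carrots + kale: intersection lies outside the first quadrant.
carrots + tempeh with both targets exact would need a negative amount; discard.
carrots + peanut butter: intersection lies outside the first quadrant.
kale + tempeh: intersection lies outside the first quadrant.
kale + peanut butter with both targets exact would need a negative amount; discard.
tempeh + peanut butter: intersection lies outside the first quadrant.
So the least-cost plan costs $1.97.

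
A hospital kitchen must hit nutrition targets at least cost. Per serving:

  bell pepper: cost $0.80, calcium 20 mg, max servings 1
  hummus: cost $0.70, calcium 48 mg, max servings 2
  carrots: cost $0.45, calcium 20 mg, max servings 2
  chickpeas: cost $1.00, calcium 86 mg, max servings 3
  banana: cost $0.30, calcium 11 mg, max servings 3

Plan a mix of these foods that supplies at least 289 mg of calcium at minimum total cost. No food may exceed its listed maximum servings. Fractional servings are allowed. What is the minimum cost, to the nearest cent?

$3.45

Cost per mg of calcium: chickpeas $0.0116, hummus $0.0146, carrots $0.0225, banana $0.0273, bell pepper $0.0400.
Take 3 servings of chickpeas: +258.0 mg calcium for $3.00 (total $3.00, still need 31.0 mg).
Take 0.6458 servings of hummus: +31.0 mg calcium for $0.45 (total $3.45, still need 0.0 mg).
Greedy by cheapest-per-mg is optimal for a single linear constraint, so the minimum cost is $3.45.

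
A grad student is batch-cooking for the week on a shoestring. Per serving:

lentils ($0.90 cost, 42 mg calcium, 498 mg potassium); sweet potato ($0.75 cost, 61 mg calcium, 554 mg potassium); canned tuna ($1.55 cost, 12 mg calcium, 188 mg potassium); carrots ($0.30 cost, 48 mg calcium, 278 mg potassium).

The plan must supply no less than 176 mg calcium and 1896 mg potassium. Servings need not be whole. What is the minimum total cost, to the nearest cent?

Two binding constraints pin down two serving amounts, so the optimal mix uses at most two foods. The candidates are each food alone (scaled to the tighter of calcium/potassium) and each pair with both constraints tight.
lentils only: max(176/42, 1896/498) = 4.19 servings → $3.77.
sweet potato only: max(176/61, 1896/554) = 3.422 servings → $2.57.
canned tuna only: max(176/12, 1896/188) = 14.67 servings → $22.73.
carrots only: max(176/48, 1896/278) = 6.82 servings → $2.05.
lentils + sweet potato with both tight: 2.553 servings and 1.127 servings → $3.14.
lentils + canned tuna: the both-tight solution has a negative serving — not a feasible corner.
lentils + carrots with both tight: 3.441 servings and 0.6555 servings → $3.29.
sweet potato + canned tuna with both tight: 2.144 servings and 3.766 servings → $7.45.
sweet potato + carrots: intersection lies outside the first quadrant.
canned tuna + carrots with both tight: 7.398 servings and 1.817 servings → $12.01.
The minimum over all feasible corners is $2.05.

$2.05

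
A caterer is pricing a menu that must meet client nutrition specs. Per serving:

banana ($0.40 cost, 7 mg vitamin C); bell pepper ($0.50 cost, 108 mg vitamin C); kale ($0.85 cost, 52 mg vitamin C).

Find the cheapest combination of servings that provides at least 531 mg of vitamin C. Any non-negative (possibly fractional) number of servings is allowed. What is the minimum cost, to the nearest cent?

$2.46

Cost per mg of vitamin C: bell pepper $0.0046, kale $0.0163, banana $0.0571.
With no serving limits, use only bell pepper: 531 mg / 108 mg = 4.917 servings × $0.50 = $2.46.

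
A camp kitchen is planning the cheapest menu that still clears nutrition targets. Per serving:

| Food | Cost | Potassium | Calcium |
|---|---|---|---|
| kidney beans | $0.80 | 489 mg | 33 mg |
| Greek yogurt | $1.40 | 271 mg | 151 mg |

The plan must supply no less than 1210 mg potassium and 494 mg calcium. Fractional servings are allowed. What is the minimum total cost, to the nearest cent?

This is a tiny linear program; its minimum lies at a vertex of the feasible set. List the vertices and price them.
kidney beans only: max(1210/489, 494/33) = 14.97 servings → $11.98.
Greek yogurt only: max(1210/271, 494/151) = 4.465 servings → $6.25.
kidney beans + Greek yogurt with both tight: 0.7525 servings and 3.107 servings → $4.95.
Cheapest feasible corner: $4.95.

$4.95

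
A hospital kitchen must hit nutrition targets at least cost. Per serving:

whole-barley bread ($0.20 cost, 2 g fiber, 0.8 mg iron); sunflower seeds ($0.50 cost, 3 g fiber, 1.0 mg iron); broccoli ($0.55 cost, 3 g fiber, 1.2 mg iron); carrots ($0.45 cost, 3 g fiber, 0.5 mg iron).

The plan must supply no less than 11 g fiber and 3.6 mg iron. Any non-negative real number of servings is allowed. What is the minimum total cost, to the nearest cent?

$1.10

whole-barley bread only: max(11/2, 3.6/0.8) = 5.5 servings → $1.10.
sunflower seeds only: max(11/3, 3.6/1.0) = 3.667 servings → $1.83.
broccoli only: max(11/3, 3.6/1.2) = 3.667 servings → $2.02.
carrots only: max(11/3, 3.6/0.5) = 7.2 servings → $3.24.
whole-barley bread + sunflower seeds: intersection lies outside the first quadrant.
whole-barley bread + broccoli (both tight): parallel constraints — no distinct corner.
whole-barley bread + carrots with both tight: 3.786 servings and 1.143 servings → $1.27.
sunflower seeds + broccoli with both targets exact would need a negative amount; discard.
sunflower seeds + carrots with both tight: 3.533 servings and 0.1333 servings → $1.83.
broccoli + carrots with both tight: 2.524 servings and 1.143 servings → $1.90.
Cheapest feasible corner: $1.10.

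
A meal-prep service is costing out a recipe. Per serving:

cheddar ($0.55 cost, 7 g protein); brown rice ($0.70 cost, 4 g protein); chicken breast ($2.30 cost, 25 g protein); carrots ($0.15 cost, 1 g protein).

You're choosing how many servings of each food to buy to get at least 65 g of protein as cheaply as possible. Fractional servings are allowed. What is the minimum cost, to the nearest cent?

Cost per g of protein: cheddar $0.0786, chicken breast $0.0920, carrots $0.1500, brown rice $0.1750.
With no serving limits, use only cheddar: 65 g / 7 g = 9.286 servings × $0.55 = $5.11.

$5.11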